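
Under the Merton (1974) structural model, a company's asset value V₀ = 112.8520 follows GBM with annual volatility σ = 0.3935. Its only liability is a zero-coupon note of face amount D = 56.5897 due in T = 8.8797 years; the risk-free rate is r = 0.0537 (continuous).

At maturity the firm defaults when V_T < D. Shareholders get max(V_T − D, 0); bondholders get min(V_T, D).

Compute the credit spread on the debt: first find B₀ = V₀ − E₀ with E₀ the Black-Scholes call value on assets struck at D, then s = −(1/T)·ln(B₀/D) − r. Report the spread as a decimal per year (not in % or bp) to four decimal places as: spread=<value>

d₁ = [ln(V₀/D) + (r + σ²/2)T] / (σ√T)
   = [ln(112.8520/56.5897) + (0.0537 + 0.5·0.3935²)·8.8797] / (0.3935·√8.8797)
   = [0.690250 + 1.164316] / 1.172584 = 1.581607
d₂ = d₁ − σ√T = 1.581607 − 1.172584 = 0.409023
N(d₁) = 0.943130,  N(d₂) = 0.658739,  e^(−rT) = 0.620742
E₀ = V₀·N(d₁) − D·e^(−rT)·N(d₂)
   = 112.8520·0.943130 − 56.5897·0.620742·0.658739 = 83.294237
B₀ = V₀ − E₀ = 112.8520 − 83.294237 = 29.557763
spread = −(1/T)·ln(B₀/D) − r = −(1/8.8797)·ln(29.557763/56.5897) − 0.0537 = 0.01944218

spread=0.0194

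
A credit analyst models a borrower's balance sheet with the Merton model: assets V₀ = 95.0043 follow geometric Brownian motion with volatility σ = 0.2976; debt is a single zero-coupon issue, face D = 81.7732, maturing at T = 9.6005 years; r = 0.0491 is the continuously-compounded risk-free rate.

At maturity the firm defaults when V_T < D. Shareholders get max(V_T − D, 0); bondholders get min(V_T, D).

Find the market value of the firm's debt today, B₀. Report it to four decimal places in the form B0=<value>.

d₁ = [ln(V₀/D) + (r + σ²/2)T] / (σ√T)
   = [ln(95.0043/81.7732) + (0.0491 + 0.5·0.2976²)·9.6005] / (0.2976·√9.6005)
   = [0.149973 + 0.896522] / 0.922104 = 1.134899
d₂ = d₁ − σ√T = 1.134899 − 0.922104 = 0.212795
N(d₁) = 0.871791,  N(d₂) = 0.584257,  e^(−rT) = 0.624138
E₀ = V₀·N(d₁) − D·e^(−rT)·N(d₂)
   = 95.0043·0.871791 − 81.7732·0.624138·0.584257 = 53.004784
B₀ = V₀ − E₀ = 95.0043 − 53.004784 = 41.999516

B0=41.9995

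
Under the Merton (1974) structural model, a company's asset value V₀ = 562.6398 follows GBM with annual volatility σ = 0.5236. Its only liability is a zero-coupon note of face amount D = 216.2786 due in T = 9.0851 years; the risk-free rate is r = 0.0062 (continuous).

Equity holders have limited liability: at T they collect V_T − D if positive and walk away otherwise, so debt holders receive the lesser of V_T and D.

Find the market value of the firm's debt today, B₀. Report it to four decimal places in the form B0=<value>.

d₁ = [ln(V₀/D) + (r + σ²/2)T] / (σ√T)
   = [ln(562.6398/216.2786) + (0.0062 + 0.5·0.5236²)·9.0851] / (0.5236·√9.0851)
   = [0.956072 + 1.301699] / 1.578209 = 1.430591
d₂ = d₁ − σ√T = 1.430591 − 1.578209 = -0.147618
N(d₁) = 0.923726,  N(d₂) = 0.441322,  e^(−rT) = 0.945229
E₀ = V₀·N(d₁) − D·e^(−rT)·N(d₂)
   = 562.6398·0.923726 − 216.2786·0.945229·0.441322 = 429.504396
B₀ = V₀ − E₀ = 562.6398 − 429.504396 = 133.135404

B0=133.1354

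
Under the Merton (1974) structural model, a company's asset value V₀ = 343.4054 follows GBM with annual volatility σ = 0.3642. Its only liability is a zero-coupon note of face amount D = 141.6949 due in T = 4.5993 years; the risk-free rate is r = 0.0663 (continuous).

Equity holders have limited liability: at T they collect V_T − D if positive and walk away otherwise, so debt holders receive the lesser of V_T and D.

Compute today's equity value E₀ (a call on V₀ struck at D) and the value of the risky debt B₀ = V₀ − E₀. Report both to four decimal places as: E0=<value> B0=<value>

d₁ = [ln(V₀/D) + (r + σ²/2)T] / (σ√T)
   = [ln(343.4054/141.6949) + (0.0663 + 0.5·0.3642²)·4.5993] / (0.3642·√4.5993)
   = [0.885236 + 0.609963] / 0.781063 = 1.914313
d₂ = d₁ − σ√T = 1.914313 − 0.781063 = 1.133251
N(d₁) = 0.972210,  N(d₂) = 0.871446,  e^(−rT) = 0.737172
E₀ = V₀·N(d₁) − D·e^(−rT)·N(d₂)
   = 343.4054·0.972210 − 141.6949·0.737172·0.871446 = 242.836554
B₀ = V₀ − E₀ = 343.4054 − 242.836554 = 100.568846

E0=242.8366 B0=100.5688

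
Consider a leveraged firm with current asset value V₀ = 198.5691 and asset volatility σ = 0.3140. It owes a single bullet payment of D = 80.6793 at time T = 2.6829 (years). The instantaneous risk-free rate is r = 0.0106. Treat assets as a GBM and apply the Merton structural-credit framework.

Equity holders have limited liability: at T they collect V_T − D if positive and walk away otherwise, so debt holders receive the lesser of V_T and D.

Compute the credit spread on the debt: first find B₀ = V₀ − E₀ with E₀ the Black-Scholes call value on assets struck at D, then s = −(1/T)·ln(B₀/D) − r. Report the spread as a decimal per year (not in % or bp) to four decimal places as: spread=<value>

d₁ = [ln(V₀/D) + (r + σ²/2)T] / (σ√T)
   = [ln(198.5691/80.6793) + (0.0106 + 0.5·0.3140²)·2.6829] / (0.3140·√2.6829)
   = [0.900655 + 0.160700] / 0.514318 = 2.063616
d₂ = d₁ − σ√T = 2.063616 − 0.514318 = 1.549298
N(d₁) = 0.980473,  N(d₂) = 0.939345,  e^(−rT) = 0.971962
E₀ = V₀·N(d₁) − D·e^(−rT)·N(d₂)
   = 198.5691·0.980473 − 80.6793·0.971962·0.939345 = 121.030828
B₀ = V₀ − E₀ = 198.5691 − 121.030828 = 77.538272
spread = −(1/T)·ln(B₀/D) − r = −(1/2.6829)·ln(77.538272/80.6793) − 0.0106 = 0.00420129

spread=0.0042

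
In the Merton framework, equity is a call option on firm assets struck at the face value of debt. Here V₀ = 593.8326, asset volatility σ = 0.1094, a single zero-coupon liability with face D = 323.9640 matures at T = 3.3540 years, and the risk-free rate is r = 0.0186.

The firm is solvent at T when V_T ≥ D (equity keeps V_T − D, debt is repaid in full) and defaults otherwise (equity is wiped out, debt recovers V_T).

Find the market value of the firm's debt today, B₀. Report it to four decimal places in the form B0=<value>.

B0=304.3618

d₁ = [ln(V₀/D) + (r + σ²/2)T] / (σ√T)
   = [ln(593.8326/323.9640) + (0.0186 + 0.5·0.1094²)·3.3540] / (0.1094·√3.3540)
   = [0.605965 + 0.082455] / 0.200354 = 3.436014
d₂ = d₁ − σ√T = 3.436014 − 0.200354 = 3.235659
N(d₁) = 0.999705,  N(d₂) = 0.999393,  e^(−rT) = 0.939522
E₀ = V₀·N(d₁) − D·e^(−rT)·N(d₂)
   = 593.8326·0.999705 − 323.9640·0.939522·0.999393 = 289.470817
B₀ = V₀ − E₀ = 593.8326 − 289.470817 = 304.361783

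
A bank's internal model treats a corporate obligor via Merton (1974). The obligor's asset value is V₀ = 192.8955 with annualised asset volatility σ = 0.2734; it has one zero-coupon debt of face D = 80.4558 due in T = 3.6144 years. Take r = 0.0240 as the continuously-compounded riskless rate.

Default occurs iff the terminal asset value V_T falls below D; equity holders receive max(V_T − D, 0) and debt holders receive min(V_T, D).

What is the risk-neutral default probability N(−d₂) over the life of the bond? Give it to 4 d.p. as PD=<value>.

d₁ = [ln(V₀/D) + (r + σ²/2)T] / (σ√T)
   = [ln(192.8955/80.4558) + (0.0240 + 0.5·0.2734²)·3.6144] / (0.2734·√3.6144)
   = [0.874441 + 0.221829] / 0.519776 = 2.109118
d₂ = d₁ − σ√T = 2.109118 − 0.519776 = 1.589342
risk-neutral PD = N(−d₂) = N(-1.589342) = 0.055992

PD=0.0560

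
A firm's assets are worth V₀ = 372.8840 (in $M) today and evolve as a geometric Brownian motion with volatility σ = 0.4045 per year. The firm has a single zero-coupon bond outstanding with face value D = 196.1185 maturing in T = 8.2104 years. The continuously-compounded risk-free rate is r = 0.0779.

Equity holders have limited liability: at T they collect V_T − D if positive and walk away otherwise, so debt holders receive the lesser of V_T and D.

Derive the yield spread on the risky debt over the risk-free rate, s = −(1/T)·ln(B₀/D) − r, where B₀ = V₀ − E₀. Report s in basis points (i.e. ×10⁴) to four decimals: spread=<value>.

spread=174.7811

d₁ = [ln(V₀/D) + (r + σ²/2)T] / (σ√T)
   = [ln(372.8840/196.1185) + (0.0779 + 0.5·0.4045²)·8.2104] / (0.4045·√8.2104)
   = [0.642548 + 1.311284] / 1.159046 = 1.685725
d₂ = d₁ − σ√T = 1.685725 − 1.159046 = 0.526678
N(d₁) = 0.954076,  N(d₂) = 0.700792,  e^(−rT) = 0.527509
E₀ = V₀·N(d₁) − D·e^(−rT)·N(d₂)
   = 372.8840·0.954076 − 196.1185·0.527509·0.700792 = 283.259689
B₀ = V₀ − E₀ = 372.8840 − 283.259689 = 89.624311
spread = −(1/T)·ln(B₀/D) − r = −(1/8.2104)·ln(89.624311/196.1185) − 0.0779 = 0.01747811
in basis points: 0.01747811 × 10⁴ = 174.7811 bp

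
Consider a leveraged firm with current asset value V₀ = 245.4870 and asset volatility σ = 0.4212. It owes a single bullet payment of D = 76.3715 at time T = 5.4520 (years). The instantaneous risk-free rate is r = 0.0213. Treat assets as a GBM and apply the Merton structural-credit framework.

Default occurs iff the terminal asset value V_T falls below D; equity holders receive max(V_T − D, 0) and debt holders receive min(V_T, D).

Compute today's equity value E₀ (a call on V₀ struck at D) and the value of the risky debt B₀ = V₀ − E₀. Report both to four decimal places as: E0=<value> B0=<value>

E0=182.7510 B0=62.7360

d₁ = [ln(V₀/D) + (r + σ²/2)T] / (σ√T)
   = [ln(245.4870/76.3715) + (0.0213 + 0.5·0.4212²)·5.4520] / (0.4212·√5.4520)
   = [1.167634 + 0.599746] / 0.983482 = 1.797065
d₂ = d₁ − σ√T = 1.797065 − 0.983482 = 0.813583
N(d₁) = 0.963837,  N(d₂) = 0.792058,  e^(−rT) = 0.890362
E₀ = V₀·N(d₁) − D·e^(−rT)·N(d₂)
   = 245.4870·0.963837 − 76.3715·0.890362·0.792058 = 182.750971
B₀ = V₀ − E₀ = 245.4870 − 182.750971 = 62.736029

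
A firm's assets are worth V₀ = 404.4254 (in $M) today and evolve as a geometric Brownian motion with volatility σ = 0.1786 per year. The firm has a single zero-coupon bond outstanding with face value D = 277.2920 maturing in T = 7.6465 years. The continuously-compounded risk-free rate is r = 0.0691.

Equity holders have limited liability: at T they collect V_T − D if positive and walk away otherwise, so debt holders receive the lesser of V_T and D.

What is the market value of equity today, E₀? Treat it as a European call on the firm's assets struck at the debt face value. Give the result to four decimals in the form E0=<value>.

d₁ = [ln(V₀/D) + (r + σ²/2)T] / (σ√T)
   = [ln(404.4254/277.2920) + (0.0691 + 0.5·0.1786²)·7.6465] / (0.1786·√7.6465)
   = [0.377396 + 0.650327] / 0.493870 = 2.080958
d₂ = d₁ − σ√T = 2.080958 − 0.493870 = 1.587088
N(d₁) = 0.981281,  N(d₂) = 0.943754,  e^(−rT) = 0.589563
E₀ = V₀·N(d₁) − D·e^(−rT)·N(d₂)
   = 404.4254·0.981281 − 277.2920·0.589563·0.943754 = 242.569044

E0=242.5690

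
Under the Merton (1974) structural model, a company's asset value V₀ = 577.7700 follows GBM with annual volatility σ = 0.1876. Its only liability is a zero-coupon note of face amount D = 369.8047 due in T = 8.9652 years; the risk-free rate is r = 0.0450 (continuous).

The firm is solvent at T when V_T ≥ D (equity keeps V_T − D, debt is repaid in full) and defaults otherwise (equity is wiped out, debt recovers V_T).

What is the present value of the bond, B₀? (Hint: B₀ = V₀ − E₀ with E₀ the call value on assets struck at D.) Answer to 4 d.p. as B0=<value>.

d₁ = [ln(V₀/D) + (r + σ²/2)T] / (σ√T)
   = [ln(577.7700/369.8047) + (0.0450 + 0.5·0.1876²)·8.9652] / (0.1876·√8.9652)
   = [0.446201 + 0.561194] / 0.561711 = 1.793439
d₂ = d₁ − σ√T = 1.793439 − 0.561711 = 1.231729
N(d₁) = 0.963549,  N(d₂) = 0.890975,  e^(−rT) = 0.668022
E₀ = V₀·N(d₁) − D·e^(−rT)·N(d₂)
   = 577.7700·0.963549 − 369.8047·0.668022·0.890975 = 336.605138
B₀ = V₀ − E₀ = 577.7700 − 336.605138 = 241.164862

B0=241.1649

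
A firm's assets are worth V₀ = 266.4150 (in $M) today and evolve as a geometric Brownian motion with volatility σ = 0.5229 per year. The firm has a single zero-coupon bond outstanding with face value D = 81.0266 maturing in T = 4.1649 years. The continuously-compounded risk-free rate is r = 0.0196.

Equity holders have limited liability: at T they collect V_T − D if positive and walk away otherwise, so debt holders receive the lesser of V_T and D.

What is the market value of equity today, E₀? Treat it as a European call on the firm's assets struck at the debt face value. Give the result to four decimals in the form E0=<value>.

E0=199.5459

d₁ = [ln(V₀/D) + (r + σ²/2)T] / (σ√T)
   = [ln(266.4150/81.0266) + (0.0196 + 0.5·0.5229²)·4.1649] / (0.5229·√4.1649)
   = [1.190278 + 0.651025] / 1.067139 = 1.725457
d₂ = d₁ − σ√T = 1.725457 − 1.067139 = 0.658318
N(d₁) = 0.957777,  N(d₂) = 0.744833,  e^(−rT) = 0.921611
E₀ = V₀·N(d₁) − D·e^(−rT)·N(d₂)
   = 266.4150·0.957777 − 81.0266·0.921611·0.744833 = 199.545853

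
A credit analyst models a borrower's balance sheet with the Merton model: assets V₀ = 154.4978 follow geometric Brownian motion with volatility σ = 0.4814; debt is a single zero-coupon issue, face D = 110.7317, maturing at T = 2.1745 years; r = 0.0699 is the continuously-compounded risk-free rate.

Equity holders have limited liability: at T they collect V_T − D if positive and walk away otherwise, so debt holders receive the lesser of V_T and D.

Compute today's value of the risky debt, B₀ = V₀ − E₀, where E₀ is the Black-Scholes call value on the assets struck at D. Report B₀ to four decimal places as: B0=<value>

B0=82.9081

d₁ = [ln(V₀/D) + (r + σ²/2)T] / (σ√T)
   = [ln(154.4978/110.7317) + (0.0699 + 0.5·0.4814²)·2.1745] / (0.4814·√2.1745)
   = [0.333070 + 0.403963] / 0.709881 = 1.038248
d₂ = d₁ − σ√T = 1.038248 − 0.709881 = 0.328367
N(d₁) = 0.850423,  N(d₂) = 0.628683,  e^(−rT) = 0.858990
E₀ = V₀·N(d₁) − D·e^(−rT)·N(d₂)
   = 154.4978·0.850423 − 110.7317·0.858990·0.628683 = 71.589725
B₀ = V₀ − E₀ = 154.4978 − 71.589725 = 82.908075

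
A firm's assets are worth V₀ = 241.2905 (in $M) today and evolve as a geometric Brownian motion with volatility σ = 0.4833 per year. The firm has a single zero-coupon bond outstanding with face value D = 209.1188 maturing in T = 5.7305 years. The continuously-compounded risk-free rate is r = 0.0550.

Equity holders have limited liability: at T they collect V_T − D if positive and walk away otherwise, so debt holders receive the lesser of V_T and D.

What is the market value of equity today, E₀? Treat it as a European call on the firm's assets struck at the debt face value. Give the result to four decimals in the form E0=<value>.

d₁ = [ln(V₀/D) + (r + σ²/2)T] / (σ√T)
   = [ln(241.2905/209.1188) + (0.0550 + 0.5·0.4833²)·5.7305] / (0.4833·√5.7305)
   = [0.143099 + 0.984439] / 1.156946 = 0.974582
d₂ = d₁ − σ√T = 0.974582 − 1.156946 = -0.182364
N(d₁) = 0.835116,  N(d₂) = 0.427649,  e^(−rT) = 0.729659
E₀ = V₀·N(d₁) − D·e^(−rT)·N(d₂)
   = 241.2905·0.835116 − 209.1188·0.729659·0.427649 = 136.252634

E0=136.2526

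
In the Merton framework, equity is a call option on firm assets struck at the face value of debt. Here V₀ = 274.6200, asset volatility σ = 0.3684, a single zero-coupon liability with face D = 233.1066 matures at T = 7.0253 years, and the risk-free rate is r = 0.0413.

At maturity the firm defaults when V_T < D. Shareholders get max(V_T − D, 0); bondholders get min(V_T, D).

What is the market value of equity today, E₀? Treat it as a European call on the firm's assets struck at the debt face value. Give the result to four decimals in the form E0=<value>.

d₁ = [ln(V₀/D) + (r + σ²/2)T] / (σ√T)
   = [ln(274.6200/233.1066) + (0.0413 + 0.5·0.3684²)·7.0253] / (0.3684·√7.0253)
   = [0.163892 + 0.766877] / 0.976455 = 0.953213
d₂ = d₁ − σ√T = 0.953213 − 0.976455 = -0.023242
N(d₁) = 0.829759,  N(d₂) = 0.490729,  e^(−rT) = 0.748155
E₀ = V₀·N(d₁) − D·e^(−rT)·N(d₂)
   = 274.6200·0.829759 − 233.1066·0.748155·0.490729 = 142.285342

E0=142.2853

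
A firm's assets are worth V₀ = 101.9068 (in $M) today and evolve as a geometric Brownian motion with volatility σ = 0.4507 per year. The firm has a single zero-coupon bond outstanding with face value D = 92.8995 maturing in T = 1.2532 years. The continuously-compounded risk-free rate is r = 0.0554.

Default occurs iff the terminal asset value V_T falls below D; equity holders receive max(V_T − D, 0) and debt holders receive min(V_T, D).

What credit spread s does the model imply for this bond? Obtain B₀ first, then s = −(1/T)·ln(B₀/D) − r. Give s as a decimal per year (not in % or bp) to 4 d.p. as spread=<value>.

d₁ = [ln(V₀/D) + (r + σ²/2)T] / (σ√T)
   = [ln(101.9068/92.8995) + (0.0554 + 0.5·0.4507²)·1.2532] / (0.4507·√1.2532)
   = [0.092540 + 0.196709] / 0.504542 = 0.573290
d₂ = d₁ − σ√T = 0.573290 − 0.504542 = 0.068748
N(d₁) = 0.716776,  N(d₂) = 0.527405,  e^(−rT) = 0.932928
E₀ = V₀·N(d₁) − D·e^(−rT)·N(d₂)
   = 101.9068·0.716776 − 92.8995·0.932928·0.527405 = 27.334934
B₀ = V₀ − E₀ = 101.9068 − 27.334934 = 74.571866
spread = −(1/T)·ln(B₀/D) − r = −(1/1.2532)·ln(74.571866/92.8995) − 0.0554 = 0.11995506

spread=0.1200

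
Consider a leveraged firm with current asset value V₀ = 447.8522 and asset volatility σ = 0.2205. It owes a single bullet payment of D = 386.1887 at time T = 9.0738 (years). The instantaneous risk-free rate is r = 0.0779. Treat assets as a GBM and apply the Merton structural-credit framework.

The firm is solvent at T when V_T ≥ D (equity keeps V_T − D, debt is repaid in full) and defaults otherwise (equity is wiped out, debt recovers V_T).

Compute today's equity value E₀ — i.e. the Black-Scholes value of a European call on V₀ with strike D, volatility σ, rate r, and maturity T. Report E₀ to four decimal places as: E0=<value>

E0=266.1222

d₁ = [ln(V₀/D) + (r + σ²/2)T] / (σ√T)
   = [ln(447.8522/386.1887) + (0.0779 + 0.5·0.2205²)·9.0738] / (0.2205·√9.0738)
   = [0.148137 + 0.927434] / 0.664207 = 1.619333
d₂ = d₁ − σ√T = 1.619333 − 0.664207 = 0.955126
N(d₁) = 0.947312,  N(d₂) = 0.830243,  e^(−rT) = 0.493196
E₀ = V₀·N(d₁) − D·e^(−rT)·N(d₂)
   = 447.8522·0.947312 − 386.1887·0.493196·0.830243 = 266.122226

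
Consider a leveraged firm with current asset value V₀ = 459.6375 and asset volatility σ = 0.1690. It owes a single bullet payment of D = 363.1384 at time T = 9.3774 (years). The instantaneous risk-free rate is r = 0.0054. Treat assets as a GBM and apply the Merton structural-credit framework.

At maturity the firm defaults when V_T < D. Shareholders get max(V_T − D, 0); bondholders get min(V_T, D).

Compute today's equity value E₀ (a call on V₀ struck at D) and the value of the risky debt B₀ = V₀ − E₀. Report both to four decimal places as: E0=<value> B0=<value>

d₁ = [ln(V₀/D) + (r + σ²/2)T] / (σ√T)
   = [ln(459.6375/363.1384) + (0.0054 + 0.5·0.1690²)·9.3774] / (0.1690·√9.3774)
   = [0.235654 + 0.184552] / 0.517521 = 0.811959
d₂ = d₁ − σ√T = 0.811959 − 0.517521 = 0.294439
N(d₁) = 0.791593,  N(d₂) = 0.615789,  e^(−rT) = 0.950623
E₀ = V₀·N(d₁) − D·e^(−rT)·N(d₂)
   = 459.6375·0.791593 − 363.1384·0.950623·0.615789 = 151.270703
B₀ = V₀ − E₀ = 459.6375 − 151.270703 = 308.366797

E0=151.2707 B0=308.3668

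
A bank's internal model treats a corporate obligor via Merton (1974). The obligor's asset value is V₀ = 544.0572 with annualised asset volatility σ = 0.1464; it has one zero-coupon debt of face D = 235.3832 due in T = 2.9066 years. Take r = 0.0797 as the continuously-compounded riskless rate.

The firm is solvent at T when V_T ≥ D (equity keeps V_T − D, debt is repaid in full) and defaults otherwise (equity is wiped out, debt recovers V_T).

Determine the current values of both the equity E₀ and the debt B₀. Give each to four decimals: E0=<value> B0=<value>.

d₁ = [ln(V₀/D) + (r + σ²/2)T] / (σ√T)
   = [ln(544.0572/235.3832) + (0.0797 + 0.5·0.1464²)·2.9066] / (0.1464·√2.9066)
   = [0.837840 + 0.262805] / 0.249594 = 4.409742
d₂ = d₁ − σ√T = 4.409742 − 0.249594 = 4.160148
N(d₁) = 0.999995,  N(d₂) = 0.999984,  e^(−rT) = 0.793219
E₀ = V₀·N(d₁) − D·e^(−rT)·N(d₂)
   = 544.0572·0.999995 − 235.3832·0.793219·0.999984 = 357.346944
B₀ = V₀ − E₀ = 544.0572 − 357.346944 = 186.710256

E0=357.3469 B0=186.7103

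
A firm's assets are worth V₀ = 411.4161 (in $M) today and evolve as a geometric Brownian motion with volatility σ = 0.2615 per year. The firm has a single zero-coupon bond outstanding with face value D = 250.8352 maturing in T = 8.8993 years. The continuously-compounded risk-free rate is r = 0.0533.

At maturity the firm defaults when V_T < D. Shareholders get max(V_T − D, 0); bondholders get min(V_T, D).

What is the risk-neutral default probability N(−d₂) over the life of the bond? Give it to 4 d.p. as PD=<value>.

PD=0.1970

d₁ = [ln(V₀/D) + (r + σ²/2)T] / (σ√T)
   = [ln(411.4161/250.8352) + (0.0533 + 0.5·0.2615²)·8.8993] / (0.2615·√8.8993)
   = [0.494809 + 0.778610] / 0.780099 = 1.632381
d₂ = d₁ − σ√T = 1.632381 − 0.780099 = 0.852283
risk-neutral PD = N(−d₂) = N(-0.852283) = 0.197029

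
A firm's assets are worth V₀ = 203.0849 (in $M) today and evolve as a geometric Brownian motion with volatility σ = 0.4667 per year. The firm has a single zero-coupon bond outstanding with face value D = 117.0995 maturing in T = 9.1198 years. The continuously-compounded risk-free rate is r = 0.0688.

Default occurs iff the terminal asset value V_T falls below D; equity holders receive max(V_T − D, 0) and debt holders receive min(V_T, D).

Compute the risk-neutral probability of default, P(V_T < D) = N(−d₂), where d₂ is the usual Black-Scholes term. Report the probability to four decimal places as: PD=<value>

PD=0.4478

d₁ = [ln(V₀/D) + (r + σ²/2)T] / (σ√T)
   = [ln(203.0849/117.0995) + (0.0688 + 0.5·0.4667²)·9.1198] / (0.4667·√9.1198)
   = [0.550600 + 1.620629] / 1.409388 = 1.540548
d₂ = d₁ − σ√T = 1.540548 − 1.409388 = 0.131160
risk-neutral PD = N(−d₂) = N(-0.131160) = 0.447824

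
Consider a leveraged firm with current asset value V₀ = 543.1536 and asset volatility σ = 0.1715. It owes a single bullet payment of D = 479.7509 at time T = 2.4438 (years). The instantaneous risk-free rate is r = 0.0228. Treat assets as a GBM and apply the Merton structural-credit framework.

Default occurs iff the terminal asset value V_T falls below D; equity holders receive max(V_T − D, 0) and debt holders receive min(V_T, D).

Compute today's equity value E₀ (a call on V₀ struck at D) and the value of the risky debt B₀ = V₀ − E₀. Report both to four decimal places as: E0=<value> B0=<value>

E0=109.2776 B0=433.8760

d₁ = [ln(V₀/D) + (r + σ²/2)T] / (σ√T)
   = [ln(543.1536/479.7509) + (0.0228 + 0.5·0.1715²)·2.4438] / (0.1715·√2.4438)
   = [0.124125 + 0.091657] / 0.268100 = 0.804858
d₂ = d₁ − σ√T = 0.804858 − 0.268100 = 0.536758
N(d₁) = 0.789549,  N(d₂) = 0.704283,  e^(−rT) = 0.945805
E₀ = V₀·N(d₁) − D·e^(−rT)·N(d₂)
   = 543.1536·0.789549 − 479.7509·0.945805·0.704283 = 109.277629
B₀ = V₀ − E₀ = 543.1536 − 109.277629 = 433.875971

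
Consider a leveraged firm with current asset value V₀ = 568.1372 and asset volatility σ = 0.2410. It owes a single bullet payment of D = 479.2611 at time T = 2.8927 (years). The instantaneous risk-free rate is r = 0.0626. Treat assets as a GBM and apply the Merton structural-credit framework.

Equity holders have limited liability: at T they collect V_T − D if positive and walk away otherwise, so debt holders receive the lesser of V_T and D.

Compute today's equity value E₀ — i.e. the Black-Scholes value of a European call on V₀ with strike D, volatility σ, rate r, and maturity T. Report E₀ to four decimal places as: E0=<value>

d₁ = [ln(V₀/D) + (r + σ²/2)T] / (σ√T)
   = [ln(568.1372/479.2611) + (0.0626 + 0.5·0.2410²)·2.8927] / (0.2410·√2.8927)
   = [0.170117 + 0.265088] / 0.409891 = 1.061759
d₂ = d₁ − σ√T = 1.061759 − 0.409891 = 0.651868
N(d₁) = 0.855827,  N(d₂) = 0.742757,  e^(−rT) = 0.834366
E₀ = V₀·N(d₁) − D·e^(−rT)·N(d₂)
   = 568.1372·0.855827 − 479.2611·0.834366·0.742757 = 189.214437

E0=189.2144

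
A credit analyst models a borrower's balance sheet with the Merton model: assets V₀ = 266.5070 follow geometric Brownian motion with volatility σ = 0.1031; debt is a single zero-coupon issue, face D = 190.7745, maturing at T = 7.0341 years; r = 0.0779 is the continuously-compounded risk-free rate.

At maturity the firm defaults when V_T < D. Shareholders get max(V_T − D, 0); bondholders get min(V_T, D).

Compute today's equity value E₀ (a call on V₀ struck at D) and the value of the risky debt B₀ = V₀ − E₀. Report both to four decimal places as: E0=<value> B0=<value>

E0=156.2223 B0=110.2847

d₁ = [ln(V₀/D) + (r + σ²/2)T] / (σ√T)
   = [ln(266.5070/190.7745) + (0.0779 + 0.5·0.1031²)·7.0341] / (0.1031·√7.0341)
   = [0.334308 + 0.585341] / 0.273441 = 3.363253
d₂ = d₁ − σ√T = 3.363253 − 0.273441 = 3.089812
N(d₁) = 0.999615,  N(d₂) = 0.998999,  e^(−rT) = 0.578130
E₀ = V₀·N(d₁) − D·e^(−rT)·N(d₂)
   = 266.5070·0.999615 − 190.7745·0.578130·0.998999 = 156.222327
B₀ = V₀ − E₀ = 266.5070 − 156.222327 = 110.284673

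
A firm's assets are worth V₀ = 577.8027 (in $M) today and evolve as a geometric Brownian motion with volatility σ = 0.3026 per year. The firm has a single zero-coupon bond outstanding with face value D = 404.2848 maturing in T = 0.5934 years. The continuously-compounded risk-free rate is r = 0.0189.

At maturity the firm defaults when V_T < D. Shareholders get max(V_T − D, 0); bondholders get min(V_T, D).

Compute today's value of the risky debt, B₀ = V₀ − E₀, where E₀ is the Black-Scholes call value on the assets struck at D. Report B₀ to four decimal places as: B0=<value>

B0=397.0612

d₁ = [ln(V₀/D) + (r + σ²/2)T] / (σ√T)
   = [ln(577.8027/404.2848) + (0.0189 + 0.5·0.3026²)·0.5934] / (0.3026·√0.5934)
   = [0.357113 + 0.038383] / 0.233100 = 1.696678
d₂ = d₁ − σ√T = 1.696678 − 0.233100 = 1.463578
N(d₁) = 0.955121,  N(d₂) = 0.928345,  e^(−rT) = 0.988847
E₀ = V₀·N(d₁) − D·e^(−rT)·N(d₂)
   = 577.8027·0.955121 − 404.2848·0.988847·0.928345 = 180.741467
B₀ = V₀ − E₀ = 577.8027 − 180.741467 = 397.061233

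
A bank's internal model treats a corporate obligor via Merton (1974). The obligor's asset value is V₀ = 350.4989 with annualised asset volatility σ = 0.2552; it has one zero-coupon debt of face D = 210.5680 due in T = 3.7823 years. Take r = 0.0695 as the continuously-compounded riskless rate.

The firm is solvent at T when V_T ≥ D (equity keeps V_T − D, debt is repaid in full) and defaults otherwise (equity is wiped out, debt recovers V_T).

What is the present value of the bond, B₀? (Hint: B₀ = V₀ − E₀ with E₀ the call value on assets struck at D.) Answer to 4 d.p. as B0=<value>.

B0=158.9175

d₁ = [ln(V₀/D) + (r + σ²/2)T] / (σ√T)
   = [ln(350.4989/210.5680) + (0.0695 + 0.5·0.2552²)·3.7823] / (0.2552·√3.7823)
   = [0.509549 + 0.386035] / 0.496316 = 1.804461
d₂ = d₁ − σ√T = 1.804461 − 0.496316 = 1.308145
N(d₁) = 0.964420,  N(d₂) = 0.904588,  e^(−rT) = 0.768842
E₀ = V₀·N(d₁) − D·e^(−rT)·N(d₂)
   = 350.4989·0.964420 − 210.5680·0.768842·0.904588 = 191.581406
B₀ = V₀ − E₀ = 350.4989 − 191.581406 = 158.917494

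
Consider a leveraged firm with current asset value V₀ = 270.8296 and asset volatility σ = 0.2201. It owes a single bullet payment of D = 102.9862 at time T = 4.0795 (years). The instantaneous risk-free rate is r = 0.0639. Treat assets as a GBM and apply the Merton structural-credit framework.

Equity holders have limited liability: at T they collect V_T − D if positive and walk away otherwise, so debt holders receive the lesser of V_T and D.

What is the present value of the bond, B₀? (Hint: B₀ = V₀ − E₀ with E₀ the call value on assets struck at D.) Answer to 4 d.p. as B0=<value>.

B0=79.2984

d₁ = [ln(V₀/D) + (r + σ²/2)T] / (σ√T)
   = [ln(270.8296/102.9862) + (0.0639 + 0.5·0.2201²)·4.0795] / (0.2201·√4.0795)
   = [0.966895 + 0.359494] / 0.444553 = 2.983646
d₂ = d₁ − σ√T = 2.983646 − 0.444553 = 2.539093
N(d₁) = 0.998576,  N(d₂) = 0.994443,  e^(−rT) = 0.770527
E₀ = V₀·N(d₁) − D·e^(−rT)·N(d₂)
   = 270.8296·0.998576 − 102.9862·0.770527·0.994443 = 191.531169
B₀ = V₀ − E₀ = 270.8296 − 191.531169 = 79.298431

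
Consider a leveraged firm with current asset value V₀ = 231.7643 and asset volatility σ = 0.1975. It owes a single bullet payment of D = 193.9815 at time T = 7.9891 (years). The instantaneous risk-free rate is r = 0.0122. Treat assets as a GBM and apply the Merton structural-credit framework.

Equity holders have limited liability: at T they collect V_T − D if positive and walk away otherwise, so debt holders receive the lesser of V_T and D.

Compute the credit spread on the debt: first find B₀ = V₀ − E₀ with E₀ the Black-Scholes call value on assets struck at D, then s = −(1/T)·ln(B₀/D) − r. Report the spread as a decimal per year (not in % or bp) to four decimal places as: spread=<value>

spread=0.0168

d₁ = [ln(V₀/D) + (r + σ²/2)T] / (σ√T)
   = [ln(231.7643/193.9815) + (0.0122 + 0.5·0.1975²)·7.9891] / (0.1975·√7.9891)
   = [0.177958 + 0.253279] / 0.558234 = 0.772504
d₂ = d₁ − σ√T = 0.772504 − 0.558234 = 0.214270
N(d₁) = 0.780092,  N(d₂) = 0.584832,  e^(−rT) = 0.907132
E₀ = V₀·N(d₁) − D·e^(−rT)·N(d₂)
   = 231.7643·0.780092 − 193.9815·0.907132·0.584832 = 77.886441
B₀ = V₀ − E₀ = 231.7643 − 77.886441 = 153.877859
spread = −(1/T)·ln(B₀/D) − r = −(1/7.9891)·ln(153.877859/193.9815) − 0.0122 = 0.01678995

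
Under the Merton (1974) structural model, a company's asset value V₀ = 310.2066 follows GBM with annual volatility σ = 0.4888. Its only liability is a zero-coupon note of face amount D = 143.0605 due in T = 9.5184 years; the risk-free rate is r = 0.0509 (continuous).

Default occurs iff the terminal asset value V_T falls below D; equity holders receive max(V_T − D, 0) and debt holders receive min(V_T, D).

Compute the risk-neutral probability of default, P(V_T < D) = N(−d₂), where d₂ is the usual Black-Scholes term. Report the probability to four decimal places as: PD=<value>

d₁ = [ln(V₀/D) + (r + σ²/2)T] / (σ√T)
   = [ln(310.2066/143.0605) + (0.0509 + 0.5·0.4888²)·9.5184] / (0.4888·√9.5184)
   = [0.773971 + 1.621581] / 1.508041 = 1.588519
d₂ = d₁ − σ√T = 1.588519 − 1.508041 = 0.080478
risk-neutral PD = N(−d₂) = N(-0.080478) = 0.467929

PD=0.4679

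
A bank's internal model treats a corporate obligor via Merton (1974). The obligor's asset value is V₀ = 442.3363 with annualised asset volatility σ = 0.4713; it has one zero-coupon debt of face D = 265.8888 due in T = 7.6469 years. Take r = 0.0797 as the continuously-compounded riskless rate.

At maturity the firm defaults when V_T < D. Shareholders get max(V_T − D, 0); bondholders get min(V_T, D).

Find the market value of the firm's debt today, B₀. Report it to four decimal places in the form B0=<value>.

d₁ = [ln(V₀/D) + (r + σ²/2)T] / (σ√T)
   = [ln(442.3363/265.8888) + (0.0797 + 0.5·0.4713²)·7.6469] / (0.4713·√7.6469)
   = [0.508992 + 1.458737] / 1.303287 = 1.509820
d₂ = d₁ − σ√T = 1.509820 − 1.303287 = 0.206533
N(d₁) = 0.934455,  N(d₂) = 0.581813,  e^(−rT) = 0.543645
E₀ = V₀·N(d₁) − D·e^(−rT)·N(d₂)
   = 442.3363·0.934455 − 265.8888·0.543645·0.581813 = 329.242935
B₀ = V₀ − E₀ = 442.3363 − 329.242935 = 113.093365

B0=113.0934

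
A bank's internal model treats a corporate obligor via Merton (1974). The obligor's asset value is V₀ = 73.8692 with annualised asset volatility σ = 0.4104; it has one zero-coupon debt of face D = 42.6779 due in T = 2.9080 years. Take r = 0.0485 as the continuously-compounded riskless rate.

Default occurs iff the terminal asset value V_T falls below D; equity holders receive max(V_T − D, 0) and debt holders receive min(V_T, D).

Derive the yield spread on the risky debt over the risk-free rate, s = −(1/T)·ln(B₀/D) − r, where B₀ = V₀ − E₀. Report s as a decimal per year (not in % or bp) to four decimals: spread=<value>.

spread=0.0292

d₁ = [ln(V₀/D) + (r + σ²/2)T] / (σ√T)
   = [ln(73.8692/42.6779) + (0.0485 + 0.5·0.4104²)·2.9080] / (0.4104·√2.9080)
   = [0.548615 + 0.385933] / 0.699849 = 1.335355
d₂ = d₁ − σ√T = 1.335355 − 0.699849 = 0.635506
N(d₁) = 0.909120,  N(d₂) = 0.737451,  e^(−rT) = 0.868456
E₀ = V₀·N(d₁) − D·e^(−rT)·N(d₂)
   = 73.8692·0.909120 − 42.6779·0.868456·0.737451 = 39.823169
B₀ = V₀ − E₀ = 73.8692 − 39.823169 = 34.046031
spread = −(1/T)·ln(B₀/D) − r = −(1/2.9080)·ln(34.046031/42.6779) − 0.0485 = 0.02920556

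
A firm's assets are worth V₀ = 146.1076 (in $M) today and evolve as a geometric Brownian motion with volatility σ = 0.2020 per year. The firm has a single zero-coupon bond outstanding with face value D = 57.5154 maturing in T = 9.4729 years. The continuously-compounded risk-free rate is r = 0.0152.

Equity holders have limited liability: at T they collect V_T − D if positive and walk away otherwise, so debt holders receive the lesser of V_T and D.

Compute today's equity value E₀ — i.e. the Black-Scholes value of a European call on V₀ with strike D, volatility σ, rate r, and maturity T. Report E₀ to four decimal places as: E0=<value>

E0=97.1716

d₁ = [ln(V₀/D) + (r + σ²/2)T] / (σ√T)
   = [ln(146.1076/57.5154) + (0.0152 + 0.5·0.2020²)·9.4729] / (0.2020·√9.4729)
   = [0.932291 + 0.337254] / 0.621717 = 2.041997
d₂ = d₁ − σ√T = 2.041997 − 0.621717 = 1.420280
N(d₁) = 0.979424,  N(d₂) = 0.922237,  e^(−rT) = 0.865898
E₀ = V₀·N(d₁) − D·e^(−rT)·N(d₂)
   = 146.1076·0.979424 − 57.5154·0.865898·0.922237 = 97.171624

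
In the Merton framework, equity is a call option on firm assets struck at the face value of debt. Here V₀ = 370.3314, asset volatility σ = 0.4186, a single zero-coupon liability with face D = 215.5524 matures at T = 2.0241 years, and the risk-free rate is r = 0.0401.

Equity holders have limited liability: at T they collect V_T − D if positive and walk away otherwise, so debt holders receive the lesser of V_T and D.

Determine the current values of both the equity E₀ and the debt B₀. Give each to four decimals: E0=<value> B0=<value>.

d₁ = [ln(V₀/D) + (r + σ²/2)T] / (σ√T)
   = [ln(370.3314/215.5524) + (0.0401 + 0.5·0.4186²)·2.0241] / (0.4186·√2.0241)
   = [0.541194 + 0.258504] / 0.595546 = 1.342799
d₂ = d₁ − σ√T = 1.342799 − 0.595546 = 0.747253
N(d₁) = 0.910331,  N(d₂) = 0.772544,  e^(−rT) = 0.922040
E₀ = V₀·N(d₁) − D·e^(−rT)·N(d₂)
   = 370.3314·0.910331 − 215.5524·0.922040·0.772544 = 183.582639
B₀ = V₀ − E₀ = 370.3314 − 183.582639 = 186.748761

E0=183.5826 B0=186.7488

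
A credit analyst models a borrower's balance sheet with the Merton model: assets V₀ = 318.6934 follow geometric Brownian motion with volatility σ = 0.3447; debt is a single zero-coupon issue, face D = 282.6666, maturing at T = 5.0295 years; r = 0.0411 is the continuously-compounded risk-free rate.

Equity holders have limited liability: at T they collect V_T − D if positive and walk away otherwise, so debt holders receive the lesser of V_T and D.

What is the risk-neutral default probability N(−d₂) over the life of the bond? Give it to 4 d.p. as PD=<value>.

PD=0.4856

d₁ = [ln(V₀/D) + (r + σ²/2)T] / (σ√T)
   = [ln(318.6934/282.6666) + (0.0411 + 0.5·0.3447²)·5.0295] / (0.3447·√5.0295)
   = [0.119961 + 0.505510] / 0.773043 = 0.809103
d₂ = d₁ − σ√T = 0.809103 − 0.773043 = 0.036060
risk-neutral PD = N(−d₂) = N(-0.036060) = 0.485617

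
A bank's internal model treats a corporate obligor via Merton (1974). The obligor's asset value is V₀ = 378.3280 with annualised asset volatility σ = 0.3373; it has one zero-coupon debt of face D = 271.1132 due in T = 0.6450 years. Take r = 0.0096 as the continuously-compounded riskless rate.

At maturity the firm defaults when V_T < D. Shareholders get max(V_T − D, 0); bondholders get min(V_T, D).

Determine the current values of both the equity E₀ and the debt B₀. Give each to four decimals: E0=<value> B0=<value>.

d₁ = [ln(V₀/D) + (r + σ²/2)T] / (σ√T)
   = [ln(378.3280/271.1132) + (0.0096 + 0.5·0.3373²)·0.6450] / (0.3373·√0.6450)
   = [0.333225 + 0.042883] / 0.270892 = 1.388407
d₂ = d₁ − σ√T = 1.388407 − 0.270892 = 1.117515
N(d₁) = 0.917493,  N(d₂) = 0.868113,  e^(−rT) = 0.993827
E₀ = V₀·N(d₁) − D·e^(−rT)·N(d₂)
   = 378.3280·0.917493 − 271.1132·0.993827·0.868113 = 113.209413
B₀ = V₀ − E₀ = 378.3280 − 113.209413 = 265.118587

E0=113.2094 B0=265.1186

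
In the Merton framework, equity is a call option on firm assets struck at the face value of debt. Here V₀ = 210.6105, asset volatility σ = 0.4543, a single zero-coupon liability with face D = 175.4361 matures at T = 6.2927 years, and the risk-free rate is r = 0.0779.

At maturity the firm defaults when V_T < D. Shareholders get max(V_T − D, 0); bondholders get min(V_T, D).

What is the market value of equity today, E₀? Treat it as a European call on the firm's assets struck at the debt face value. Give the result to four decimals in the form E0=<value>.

d₁ = [ln(V₀/D) + (r + σ²/2)T] / (σ√T)
   = [ln(210.6105/175.4361) + (0.0779 + 0.5·0.4543²)·6.2927] / (0.4543·√6.2927)
   = [0.182736 + 1.139572] / 1.139623 = 1.160302
d₂ = d₁ − σ√T = 1.160302 − 1.139623 = 0.020679
N(d₁) = 0.877037,  N(d₂) = 0.508249,  e^(−rT) = 0.612503
E₀ = V₀·N(d₁) − D·e^(−rT)·N(d₂)
   = 210.6105·0.877037 − 175.4361·0.612503·0.508249 = 130.099233

E0=130.0992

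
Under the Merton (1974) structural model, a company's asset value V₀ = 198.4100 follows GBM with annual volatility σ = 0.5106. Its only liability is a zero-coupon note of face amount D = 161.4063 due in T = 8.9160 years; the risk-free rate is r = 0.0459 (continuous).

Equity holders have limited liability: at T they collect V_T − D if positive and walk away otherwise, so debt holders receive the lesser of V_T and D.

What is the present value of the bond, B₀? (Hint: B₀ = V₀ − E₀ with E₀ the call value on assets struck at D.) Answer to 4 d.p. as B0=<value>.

d₁ = [ln(V₀/D) + (r + σ²/2)T] / (σ√T)
   = [ln(198.4100/161.4063) + (0.0459 + 0.5·0.5106²)·8.9160] / (0.5106·√8.9160)
   = [0.206411 + 1.571500] / 1.524635 = 1.166122
d₂ = d₁ − σ√T = 1.166122 − 1.524635 = -0.358512
N(d₁) = 0.878218,  N(d₂) = 0.359980,  e^(−rT) = 0.664152
E₀ = V₀·N(d₁) − D·e^(−rT)·N(d₂)
   = 198.4100·0.878218 − 161.4063·0.664152·0.359980 = 135.657902
B₀ = V₀ − E₀ = 198.4100 − 135.657902 = 62.752098

B0=62.7521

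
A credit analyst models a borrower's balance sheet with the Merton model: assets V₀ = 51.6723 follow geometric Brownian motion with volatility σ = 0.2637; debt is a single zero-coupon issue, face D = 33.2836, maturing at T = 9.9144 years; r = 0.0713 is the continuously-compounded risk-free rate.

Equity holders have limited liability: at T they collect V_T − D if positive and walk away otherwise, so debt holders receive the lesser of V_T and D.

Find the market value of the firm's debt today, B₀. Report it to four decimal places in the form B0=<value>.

d₁ = [ln(V₀/D) + (r + σ²/2)T] / (σ√T)
   = [ln(51.6723/33.2836) + (0.0713 + 0.5·0.2637²)·9.9144] / (0.2637·√9.9144)
   = [0.439857 + 1.051609] / 0.830316 = 1.796263
d₂ = d₁ − σ√T = 1.796263 − 0.830316 = 0.965947
N(d₁) = 0.963774,  N(d₂) = 0.832965,  e^(−rT) = 0.493172
E₀ = V₀·N(d₁) − D·e^(−rT)·N(d₂)
   = 51.6723·0.963774 − 33.2836·0.493172·0.832965 = 36.127662
B₀ = V₀ − E₀ = 51.6723 − 36.127662 = 15.544638

B0=15.5446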